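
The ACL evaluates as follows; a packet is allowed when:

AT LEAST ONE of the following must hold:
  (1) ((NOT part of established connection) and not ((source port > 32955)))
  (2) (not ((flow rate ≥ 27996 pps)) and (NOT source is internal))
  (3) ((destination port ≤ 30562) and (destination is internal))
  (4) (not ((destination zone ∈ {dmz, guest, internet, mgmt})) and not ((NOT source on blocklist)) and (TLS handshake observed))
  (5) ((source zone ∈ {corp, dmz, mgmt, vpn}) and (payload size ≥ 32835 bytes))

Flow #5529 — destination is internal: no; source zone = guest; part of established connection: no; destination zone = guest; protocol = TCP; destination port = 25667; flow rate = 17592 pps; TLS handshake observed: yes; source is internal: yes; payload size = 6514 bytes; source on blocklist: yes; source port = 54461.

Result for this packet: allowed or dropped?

Atomic conditions:
  NOT part of established connection: no → true
  source port > 32955: 54461 > 32955 is true
  flow rate ≥ 27996 pps: 17592 ≥ 27996 is false
  NOT source is internal: yes → false
  destination port ≤ 30562: 25667 ≤ 30562 is true
  destination is internal: no → false
  destination zone ∈ {dmz, guest, internet, mgmt}: guest is in the set → true
  NOT source on blocklist: yes → false
  TLS handshake observed: yes → true
  source zone ∈ {corp, dmz, mgmt, vpn}: guest is not in the set → false
  payload size ≥ 32835 bytes: 6514 ≥ 32835 is false
Combine:
[1.2] NOT true = false
[1] true AND false = false
[2.1] NOT false = true
[2] true AND false = false
[3] true AND false = false
[4.1] NOT true = false
[4.2] NOT false = true
[4] false AND true AND true = false
[5] false AND false = false
[root] false OR false OR false OR false OR false = false
Overall: false → dropped

Dropped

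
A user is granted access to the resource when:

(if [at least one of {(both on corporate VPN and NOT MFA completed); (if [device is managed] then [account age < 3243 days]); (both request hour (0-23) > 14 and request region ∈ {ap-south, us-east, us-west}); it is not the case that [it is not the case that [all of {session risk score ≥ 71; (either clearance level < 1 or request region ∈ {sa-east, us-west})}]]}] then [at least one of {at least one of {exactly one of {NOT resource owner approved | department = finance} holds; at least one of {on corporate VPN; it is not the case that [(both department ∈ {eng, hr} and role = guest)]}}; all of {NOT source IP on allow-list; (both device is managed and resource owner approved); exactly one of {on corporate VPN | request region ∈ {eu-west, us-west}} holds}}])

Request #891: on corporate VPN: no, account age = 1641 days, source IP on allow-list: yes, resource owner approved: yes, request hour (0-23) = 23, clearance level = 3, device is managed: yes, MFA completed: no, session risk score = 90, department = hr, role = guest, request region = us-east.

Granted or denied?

Denied

Atomic conditions:
  on corporate VPN: no → false
  NOT MFA completed: no → true
  device is managed: yes → true
  account age < 3243 days: 1641 < 3243 is true
  request hour (0-23) > 14: 23 > 14 is true
  request region ∈ {ap-south, us-east, us-west}: us-east is in the set → true
  session risk score ≥ 71: 90 ≥ 71 is true
  clearance level < 1: 3 < 1 is false
  request region ∈ {sa-east, us-west}: us-east is not in the set → false
  NOT resource owner approved: yes → false
  department = finance: hr == finance is false
  department ∈ {eng, hr}: hr is in the set → true
  role = guest: guest == guest is true
  NOT source IP on allow-list: yes → false
  resource owner approved: yes → true
  request region ∈ {eu-west, us-west}: us-east is not in the set → false
Combine:
[1.1] false AND true = false
[1.2] true → true = true
[1.3] true AND true = true
[1.4.1.1.2] false OR false = false
[1.4.1.1] true AND false = false
[1.4.1] NOT false = true
[1.4] NOT true = false
[1] false OR true OR true OR false = true
[2.1.1] exactly-one(false, false) = false
[2.1.2.2.1] true AND true = true
[2.1.2.2] NOT true = false
[2.1.2] false OR false = false
[2.1] false OR false = false
[2.2.2] true AND true = true
[2.2.3] exactly-one(false, false) = false
[2.2] false AND true AND false = false
[2] false OR false = false
[root] true → false = false
Overall: false → denied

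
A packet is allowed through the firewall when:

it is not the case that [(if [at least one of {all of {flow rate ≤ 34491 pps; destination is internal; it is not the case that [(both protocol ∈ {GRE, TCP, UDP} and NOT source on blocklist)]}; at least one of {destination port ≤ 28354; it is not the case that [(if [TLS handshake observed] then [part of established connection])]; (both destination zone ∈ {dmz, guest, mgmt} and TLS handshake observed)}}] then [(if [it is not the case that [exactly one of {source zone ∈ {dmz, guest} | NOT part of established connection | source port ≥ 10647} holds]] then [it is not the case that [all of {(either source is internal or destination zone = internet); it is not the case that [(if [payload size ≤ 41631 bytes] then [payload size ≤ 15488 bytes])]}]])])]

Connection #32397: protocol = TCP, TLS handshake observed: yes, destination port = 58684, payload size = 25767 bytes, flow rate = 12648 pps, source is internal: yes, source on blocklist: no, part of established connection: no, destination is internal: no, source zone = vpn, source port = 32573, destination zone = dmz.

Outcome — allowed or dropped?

Atomic conditions:
  flow rate ≤ 34491 pps: 12648 ≤ 34491 is true
  destination is internal: no → false
  protocol ∈ {GRE, TCP, UDP}: TCP is in the set → true
  NOT source on blocklist: no → true
  destination port ≤ 28354: 58684 ≤ 28354 is false
  TLS handshake observed: yes → true
  part of established connection: no → false
  destination zone ∈ {dmz, guest, mgmt}: dmz is in the set → true
  source zone ∈ {dmz, guest}: vpn is not in the set → false
  NOT part of established connection: no → true
  source port ≥ 10647: 32573 ≥ 10647 is true
  source is internal: yes → true
  destination zone = internet: dmz == internet is false
  payload size ≤ 41631 bytes: 25767 ≤ 41631 is true
  payload size ≤ 15488 bytes: 25767 ≤ 15488 is false
Combine:
[1.1.1.3.1] true AND true = true
[1.1.1.3] NOT true = false
[1.1.1] true AND false AND false = false
[1.1.2.2.1] true → false = false
[1.1.2.2] NOT false = true
[1.1.2.3] true AND true = true
[1.1.2] false OR true OR true = true
[1.1] false OR true = true
[1.2.1.1] exactly-one(false, true, true) = false
[1.2.1] NOT false = true
[1.2.2.1.1] true OR false = true
[1.2.2.1.2.1] true → false = false
[1.2.2.1.2] NOT false = true
[1.2.2.1] true AND true = true
[1.2.2] NOT true = false
[1.2] true → false = false
[1] true → false = false
[root] NOT false = true
Overall: true → allowed

Allowed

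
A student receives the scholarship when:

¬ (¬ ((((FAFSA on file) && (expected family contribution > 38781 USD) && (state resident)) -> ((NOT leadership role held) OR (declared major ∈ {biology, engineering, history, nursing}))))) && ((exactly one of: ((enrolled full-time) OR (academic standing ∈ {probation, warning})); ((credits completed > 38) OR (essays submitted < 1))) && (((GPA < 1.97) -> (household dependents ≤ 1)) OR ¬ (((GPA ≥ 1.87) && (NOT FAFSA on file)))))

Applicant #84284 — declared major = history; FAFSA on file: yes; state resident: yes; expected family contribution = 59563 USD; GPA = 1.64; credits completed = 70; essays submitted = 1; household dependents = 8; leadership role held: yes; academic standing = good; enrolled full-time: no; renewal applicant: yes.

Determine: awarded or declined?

Awarded

Atomic conditions:
  FAFSA on file: yes → true
  expected family contribution > 38781 USD: 59563 > 38781 is true
  state resident: yes → true
  NOT leadership role held: yes → false
  declared major ∈ {biology, engineering, history, nursing}: history is in the set → true
  enrolled full-time: no → false
  academic standing ∈ {probation, warning}: good is not in the set → false
  credits completed > 38: 70 > 38 is true
  essays submitted < 1: 1 < 1 is false
  GPA < 1.97: 1.64 < 1.97 is true
  household dependents ≤ 1: 8 ≤ 1 is false
  GPA ≥ 1.87: 1.64 ≥ 1.87 is false
  NOT FAFSA on file: yes → false
Combine:
[1.1.1.1] true AND true AND true = true
[1.1.1.2] false OR true = true
[1.1.1] true → true = true
[1.1] NOT true = false
[1] NOT false = true
[2.1.1] false OR false = false
[2.1.2] true OR false = true
[2.1] exactly-one(false, true) = true
[2.2.1] true → false = false
[2.2.2.1] false AND false = false
[2.2.2] NOT false = true
[2.2] false OR true = true
[2] true AND true = true
[root] true AND true = true
Overall: true → awarded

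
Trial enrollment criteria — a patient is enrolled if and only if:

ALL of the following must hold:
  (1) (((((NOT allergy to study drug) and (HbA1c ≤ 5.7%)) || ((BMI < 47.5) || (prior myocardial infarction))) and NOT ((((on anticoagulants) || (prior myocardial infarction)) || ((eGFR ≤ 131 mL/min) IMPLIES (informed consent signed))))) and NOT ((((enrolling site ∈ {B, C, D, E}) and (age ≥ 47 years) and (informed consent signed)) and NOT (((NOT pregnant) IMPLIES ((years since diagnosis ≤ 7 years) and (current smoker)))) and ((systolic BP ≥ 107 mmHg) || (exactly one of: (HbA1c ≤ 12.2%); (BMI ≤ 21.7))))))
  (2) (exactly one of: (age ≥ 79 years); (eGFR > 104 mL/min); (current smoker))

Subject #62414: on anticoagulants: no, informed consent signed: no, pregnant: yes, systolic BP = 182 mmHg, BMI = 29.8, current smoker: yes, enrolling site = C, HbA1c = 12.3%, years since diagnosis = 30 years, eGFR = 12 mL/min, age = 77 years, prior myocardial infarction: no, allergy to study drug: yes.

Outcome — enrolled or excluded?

Atomic conditions:
  NOT allergy to study drug: yes → false
  HbA1c ≤ 5.7%: 12.3 ≤ 5.7 is false
  BMI < 47.5: 29.8 < 47.5 is true
  prior myocardial infarction: no → false
  on anticoagulants: no → false
  eGFR ≤ 131 mL/min: 12 ≤ 131 is true
  informed consent signed: no → false
  enrolling site ∈ {B, C, D, E}: C is in the set → true
  age ≥ 47 years: 77 ≥ 47 is true
  NOT pregnant: yes → false
  years since diagnosis ≤ 7 years: 30 ≤ 7 is false
  current smoker: yes → true
  systolic BP ≥ 107 mmHg: 182 ≥ 107 is true
  HbA1c ≤ 12.2%: 12.3 ≤ 12.2 is false
  BMI ≤ 21.7: 29.8 ≤ 21.7 is false
  age ≥ 79 years: 77 ≥ 79 is false
  eGFR > 104 mL/min: 12 > 104 is false
Combine:
[1.1.1.1] false AND false = false
[1.1.1.2] true OR false = true
[1.1.1] false OR true = true
[1.1.2.1.1] false OR false = false
[1.1.2.1.2] true → false = false
[1.1.2.1] false OR false = false
[1.1.2] NOT false = true
[1.1] true AND true = true
[1.2.1.1] true AND true AND false = false
[1.2.1.2.1.2] false AND true = false
[1.2.1.2.1] false → false (antecedent false ⇒ implication holds) = true
[1.2.1.2] NOT true = false
[1.2.1.3.2] exactly-one(false, false) = false
[1.2.1.3] true OR false = true
[1.2.1] false AND false AND true = false
[1.2] NOT false = true
[1] true AND true = true
[2] exactly-one(false, false, true) = true
[root] true AND true = true
Overall: true → enrolled

Enrolled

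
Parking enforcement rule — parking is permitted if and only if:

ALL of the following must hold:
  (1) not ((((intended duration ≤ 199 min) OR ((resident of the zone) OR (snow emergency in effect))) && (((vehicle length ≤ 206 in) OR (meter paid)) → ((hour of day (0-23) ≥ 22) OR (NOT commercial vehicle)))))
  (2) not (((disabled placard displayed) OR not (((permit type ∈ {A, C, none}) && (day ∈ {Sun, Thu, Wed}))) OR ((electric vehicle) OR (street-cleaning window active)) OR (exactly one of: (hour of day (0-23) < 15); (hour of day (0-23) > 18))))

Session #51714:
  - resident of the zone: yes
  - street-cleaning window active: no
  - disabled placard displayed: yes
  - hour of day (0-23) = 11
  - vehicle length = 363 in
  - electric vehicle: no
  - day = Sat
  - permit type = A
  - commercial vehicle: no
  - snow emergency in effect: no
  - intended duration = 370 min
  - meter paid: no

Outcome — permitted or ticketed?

Atomic conditions:
  intended duration ≤ 199 min: 370 ≤ 199 is false
  resident of the zone: yes → true
  snow emergency in effect: no → false
  vehicle length ≤ 206 in: 363 ≤ 206 is false
  meter paid: no → false
  hour of day (0-23) ≥ 22: 11 ≥ 22 is false
  NOT commercial vehicle: no → true
  disabled placard displayed: yes → true
  permit type ∈ {A, C, none}: A is in the set → true
  day ∈ {Sun, Thu, Wed}: Sat is not in the set → false
  electric vehicle: no → false
  street-cleaning window active: no → false
  hour of day (0-23) < 15: 11 < 15 is true
  hour of day (0-23) > 18: 11 > 18 is false
Combine:
[1.1.1.2] true OR false = true
[1.1.1] false OR true = true
[1.1.2.1] false OR false = false
[1.1.2.2] false OR true = true
[1.1.2] false → true (antecedent false ⇒ implication holds) = true
[1.1] true AND true = true
[1] NOT true = false
[2.1.2.1] true AND false = false
[2.1.2] NOT false = true
[2.1.3] false OR false = false
[2.1.4] exactly-one(true, false) = true
[2.1] true OR true OR false OR true = true
[2] NOT true = false
[root] false AND false = false
Overall: false → ticketed

Ticketed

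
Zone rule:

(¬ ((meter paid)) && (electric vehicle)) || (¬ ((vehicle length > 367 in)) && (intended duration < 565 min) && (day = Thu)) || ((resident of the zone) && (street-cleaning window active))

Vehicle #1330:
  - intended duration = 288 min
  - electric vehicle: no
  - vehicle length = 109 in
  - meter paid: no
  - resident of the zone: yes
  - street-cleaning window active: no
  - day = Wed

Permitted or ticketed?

Atomic conditions:
  meter paid: no → false
  electric vehicle: no → false
  vehicle length > 367 in: 109 > 367 is false
  intended duration < 565 min: 288 < 565 is true
  day = Thu: Wed == Thu is false
  resident of the zone: yes → true
  street-cleaning window active: no → false
Combine:
[1.1] NOT false = true
[1] true AND false = false
[2.1] NOT false = true
[2] true AND true AND false = false
[3] true AND false = false
[root] false OR false OR false = false
Overall: false → ticketed

Ticketed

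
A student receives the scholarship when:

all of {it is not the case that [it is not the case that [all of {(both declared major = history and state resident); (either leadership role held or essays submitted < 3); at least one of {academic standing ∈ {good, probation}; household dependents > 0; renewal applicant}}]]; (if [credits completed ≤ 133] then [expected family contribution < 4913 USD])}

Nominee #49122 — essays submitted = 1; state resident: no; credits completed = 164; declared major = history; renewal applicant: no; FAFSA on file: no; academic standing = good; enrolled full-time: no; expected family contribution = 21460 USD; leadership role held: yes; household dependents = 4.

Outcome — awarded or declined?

Declined

Atomic conditions:
  declared major = history: history == history is true
  state resident: no → false
  leadership role held: yes → true
  essays submitted < 3: 1 < 3 is true
  academic standing ∈ {good, probation}: good is in the set → true
  household dependents > 0: 4 > 0 is true
  renewal applicant: no → false
  credits completed ≤ 133: 164 ≤ 133 is false
  expected family contribution < 4913 USD: 21460 < 4913 is false
Combine:
[1.1.1.1] true AND false = false
[1.1.1.2] true OR true = true
[1.1.1.3] true OR true OR false = true
[1.1.1] false AND true AND true = false
[1.1] NOT false = true
[1] NOT true = false
[2] false → false (antecedent false ⇒ implication holds) = true
[root] false AND true = false
Overall: false → declined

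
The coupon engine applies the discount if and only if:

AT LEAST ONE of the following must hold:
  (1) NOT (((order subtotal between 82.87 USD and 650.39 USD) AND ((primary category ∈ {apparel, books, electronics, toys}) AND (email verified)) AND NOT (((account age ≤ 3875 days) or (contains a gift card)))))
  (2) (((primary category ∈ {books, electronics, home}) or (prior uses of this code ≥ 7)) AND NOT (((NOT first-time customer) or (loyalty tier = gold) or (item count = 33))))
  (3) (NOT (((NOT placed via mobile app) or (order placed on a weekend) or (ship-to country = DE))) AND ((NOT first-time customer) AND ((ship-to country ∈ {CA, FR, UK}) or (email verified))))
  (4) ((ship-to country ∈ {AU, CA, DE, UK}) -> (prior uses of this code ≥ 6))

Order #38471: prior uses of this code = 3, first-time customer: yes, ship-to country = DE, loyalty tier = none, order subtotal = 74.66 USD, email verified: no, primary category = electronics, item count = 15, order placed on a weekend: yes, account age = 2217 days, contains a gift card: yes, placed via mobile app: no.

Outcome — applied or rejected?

Atomic conditions:
  order subtotal between 82.87 USD and 650.39 USD: 74.66 in [82.87, 650.39] is false
  primary category ∈ {apparel, books, electronics, toys}: electronics is in the set → true
  email verified: no → false
  account age ≤ 3875 days: 2217 ≤ 3875 is true
  contains a gift card: yes → true
  primary category ∈ {books, electronics, home}: electronics is in the set → true
  prior uses of this code ≥ 7: 3 ≥ 7 is false
  NOT first-time customer: yes → false
  loyalty tier = gold: none == gold is false
  item count = 33: 15 == 33 is false
  NOT placed via mobile app: no → true
  order placed on a weekend: yes → true
  ship-to country = DE: DE == DE is true
  ship-to country ∈ {CA, FR, UK}: DE is not in the set → false
  ship-to country ∈ {AU, CA, DE, UK}: DE is in the set → true
  prior uses of this code ≥ 6: 3 ≥ 6 is false
Combine:
[1.1.2] true AND false = false
[1.1.3.1] true OR true = true
[1.1.3] NOT true = false
[1.1] false AND false AND false = false
[1] NOT false = true
[2.1] true OR false = true
[2.2.1] false OR false OR false = false
[2.2] NOT false = true
[2] true AND true = true
[3.1.1] true OR true OR true = true
[3.1] NOT true = false
[3.2.2] false OR false = false
[3.2] false AND false = false
[3] false AND false = false
[4] true → false = false
[root] true OR true OR false OR false = true
Overall: true → applied

Applied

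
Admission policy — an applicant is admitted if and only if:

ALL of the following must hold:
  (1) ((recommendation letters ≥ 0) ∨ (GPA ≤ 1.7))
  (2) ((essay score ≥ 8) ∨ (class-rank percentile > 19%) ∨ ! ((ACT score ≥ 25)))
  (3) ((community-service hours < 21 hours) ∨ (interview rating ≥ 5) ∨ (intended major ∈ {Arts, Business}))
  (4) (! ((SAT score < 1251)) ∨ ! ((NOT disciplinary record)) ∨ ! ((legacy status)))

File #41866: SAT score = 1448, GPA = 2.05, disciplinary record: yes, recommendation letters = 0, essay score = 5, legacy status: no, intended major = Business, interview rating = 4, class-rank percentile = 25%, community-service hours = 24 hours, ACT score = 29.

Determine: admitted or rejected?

Atomic conditions:
  recommendation letters ≥ 0: 0 ≥ 0 is true
  GPA ≤ 1.7: 2.05 ≤ 1.7 is false
  essay score ≥ 8: 5 ≥ 8 is false
  class-rank percentile > 19%: 25 > 19 is true
  ACT score ≥ 25: 29 ≥ 25 is true
  community-service hours < 21 hours: 24 < 21 is false
  interview rating ≥ 5: 4 ≥ 5 is false
  intended major ∈ {Arts, Business}: Business is in the set → true
  SAT score < 1251: 1448 < 1251 is false
  NOT disciplinary record: yes → false
  legacy status: no → false
Combine:
[1] true OR false = true
[2.3] NOT true = false
[2] false OR true OR false = true
[3] false OR false OR true = true
[4.1] NOT false = true
[4.2] NOT false = true
[4.3] NOT false = true
[4] true OR true OR true = true
[root] true AND true AND true AND true = true
Overall: true → admitted

Admitted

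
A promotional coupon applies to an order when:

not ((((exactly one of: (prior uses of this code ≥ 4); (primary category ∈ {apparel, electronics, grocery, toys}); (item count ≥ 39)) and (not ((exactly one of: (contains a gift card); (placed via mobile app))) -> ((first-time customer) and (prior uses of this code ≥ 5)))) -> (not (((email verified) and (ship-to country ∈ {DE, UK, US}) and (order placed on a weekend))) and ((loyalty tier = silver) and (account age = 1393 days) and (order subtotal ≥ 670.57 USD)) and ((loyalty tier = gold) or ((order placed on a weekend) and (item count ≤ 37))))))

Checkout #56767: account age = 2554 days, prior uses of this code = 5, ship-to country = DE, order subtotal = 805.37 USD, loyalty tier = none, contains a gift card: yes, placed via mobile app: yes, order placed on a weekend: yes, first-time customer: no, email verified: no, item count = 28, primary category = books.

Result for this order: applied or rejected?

Rejected

Atomic conditions:
  prior uses of this code ≥ 4: 5 ≥ 4 is true
  primary category ∈ {apparel, electronics, grocery, toys}: books is not in the set → false
  item count ≥ 39: 28 ≥ 39 is false
  contains a gift card: yes → true
  placed via mobile app: yes → true
  first-time customer: no → false
  prior uses of this code ≥ 5: 5 ≥ 5 is true
  email verified: no → false
  ship-to country ∈ {DE, UK, US}: DE is in the set → true
  order placed on a weekend: yes → true
  loyalty tier = silver: none == silver is false
  account age = 1393 days: 2554 == 1393 is false
  order subtotal ≥ 670.57 USD: 805.37 ≥ 670.57 is true
  loyalty tier = gold: none == gold is false
  item count ≤ 37: 28 ≤ 37 is true
Combine:
[1.1.1] exactly-one(true, false, false) = true
[1.1.2.1.1] exactly-one(true, true) = false
[1.1.2.1] NOT false = true
[1.1.2.2] false AND true = false
[1.1.2] true → false = false
[1.1] true AND false = false
[1.2.1.1] false AND true AND true = false
[1.2.1] NOT false = true
[1.2.2] false AND false AND true = false
[1.2.3.2] true AND true = true
[1.2.3] false OR true = true
[1.2] true AND false AND true = false
[1] false → false (antecedent false ⇒ implication holds) = true
[root] NOT true = false
Overall: false → rejected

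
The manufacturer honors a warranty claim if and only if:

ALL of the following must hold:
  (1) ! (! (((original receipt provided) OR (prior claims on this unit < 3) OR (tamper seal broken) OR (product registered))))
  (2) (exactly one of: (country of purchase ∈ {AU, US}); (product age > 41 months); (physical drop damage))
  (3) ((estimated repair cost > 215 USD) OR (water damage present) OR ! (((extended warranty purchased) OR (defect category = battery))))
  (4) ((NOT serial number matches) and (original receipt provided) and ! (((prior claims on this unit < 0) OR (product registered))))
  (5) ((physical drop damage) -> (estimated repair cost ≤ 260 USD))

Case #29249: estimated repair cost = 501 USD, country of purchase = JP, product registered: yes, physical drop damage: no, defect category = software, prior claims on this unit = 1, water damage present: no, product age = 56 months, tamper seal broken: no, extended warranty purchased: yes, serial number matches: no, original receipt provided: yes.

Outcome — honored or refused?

Atomic conditions:
  original receipt provided: yes → true
  prior claims on this unit < 3: 1 < 3 is true
  tamper seal broken: no → false
  product registered: yes → true
  country of purchase ∈ {AU, US}: JP is not in the set → false
  product age > 41 months: 56 > 41 is true
  physical drop damage: no → false
  estimated repair cost > 215 USD: 501 > 215 is true
  water damage present: no → false
  extended warranty purchased: yes → true
  defect category = battery: software == battery is false
  NOT serial number matches: no → true
  prior claims on this unit < 0: 1 < 0 is false
  estimated repair cost ≤ 260 USD: 501 ≤ 260 is false
Combine:
[1.1.1] true OR true OR false OR true = true
[1.1] NOT true = false
[1] NOT false = true
[2] exactly-one(false, true, false) = true
[3.3.1] true OR false = true
[3.3] NOT true = false
[3] true OR false OR false = true
[4.3.1] false OR true = true
[4.3] NOT true = false
[4] true AND true AND false = false
[5] false → false (antecedent false ⇒ implication holds) = true
[root] true AND true AND true AND false AND true = false
Overall: false → refused

Refused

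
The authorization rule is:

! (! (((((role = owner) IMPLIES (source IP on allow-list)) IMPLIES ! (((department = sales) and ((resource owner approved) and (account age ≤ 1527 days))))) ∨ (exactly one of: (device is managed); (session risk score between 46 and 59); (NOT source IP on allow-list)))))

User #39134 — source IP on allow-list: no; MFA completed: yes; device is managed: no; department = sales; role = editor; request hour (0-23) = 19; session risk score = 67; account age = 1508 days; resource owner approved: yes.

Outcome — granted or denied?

Atomic conditions:
  role = owner: editor == owner is false
  source IP on allow-list: no → false
  department = sales: sales == sales is true
  resource owner approved: yes → true
  account age ≤ 1527 days: 1508 ≤ 1527 is true
  device is managed: no → false
  session risk score between 46 and 59: 67 in [46, 59] is false
  NOT source IP on allow-list: no → true
Combine:
[1.1.1.1] false → false (antecedent false ⇒ implication holds) = true
[1.1.1.2.1.2] true AND true = true
[1.1.1.2.1] true AND true = true
[1.1.1.2] NOT true = false
[1.1.1] true → false = false
[1.1.2] exactly-one(false, false, true) = true
[1.1] false OR true = true
[1] NOT true = false
[root] NOT false = true
Overall: true → granted

Granted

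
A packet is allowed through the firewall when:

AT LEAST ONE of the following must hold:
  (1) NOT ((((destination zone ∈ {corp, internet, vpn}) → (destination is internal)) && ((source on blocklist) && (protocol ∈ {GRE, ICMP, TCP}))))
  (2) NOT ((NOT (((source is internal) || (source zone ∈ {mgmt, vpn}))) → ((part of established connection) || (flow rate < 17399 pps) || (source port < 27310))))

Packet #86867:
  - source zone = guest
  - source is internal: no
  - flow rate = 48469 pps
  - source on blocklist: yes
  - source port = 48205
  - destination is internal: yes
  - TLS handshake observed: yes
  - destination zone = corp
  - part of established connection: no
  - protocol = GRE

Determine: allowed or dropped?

Allowed

Atomic conditions:
  destination zone ∈ {corp, internet, vpn}: corp is in the set → true
  destination is internal: yes → true
  source on blocklist: yes → true
  protocol ∈ {GRE, ICMP, TCP}: GRE is in the set → true
  source is internal: no → false
  source zone ∈ {mgmt, vpn}: guest is not in the set → false
  part of established connection: no → false
  flow rate < 17399 pps: 48469 < 17399 is false
  source port < 27310: 48205 < 27310 is false
Combine:
[1.1.1] true → true = true
[1.1.2] true AND true = true
[1.1] true AND true = true
[1] NOT true = false
[2.1.1.1] false OR false = false
[2.1.1] NOT false = true
[2.1.2] false OR false OR false = false
[2.1] true → false = false
[2] NOT false = true
[root] false OR true = true
Overall: true → allowed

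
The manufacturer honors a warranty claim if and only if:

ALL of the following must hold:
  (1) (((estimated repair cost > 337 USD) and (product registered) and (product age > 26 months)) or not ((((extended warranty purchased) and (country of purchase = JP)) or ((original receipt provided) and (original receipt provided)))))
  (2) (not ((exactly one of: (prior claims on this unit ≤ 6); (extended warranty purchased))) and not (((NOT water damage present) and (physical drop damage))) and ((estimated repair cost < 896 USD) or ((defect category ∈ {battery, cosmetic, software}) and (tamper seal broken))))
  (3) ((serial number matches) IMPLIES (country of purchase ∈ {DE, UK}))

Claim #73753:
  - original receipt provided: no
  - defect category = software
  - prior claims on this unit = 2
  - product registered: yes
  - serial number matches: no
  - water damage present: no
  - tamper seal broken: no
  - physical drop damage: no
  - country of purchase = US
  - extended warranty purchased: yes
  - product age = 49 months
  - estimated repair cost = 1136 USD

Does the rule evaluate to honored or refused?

Atomic conditions:
  estimated repair cost > 337 USD: 1136 > 337 is true
  product registered: yes → true
  product age > 26 months: 49 > 26 is true
  extended warranty purchased: yes → true
  country of purchase = JP: US == JP is false
  original receipt provided: no → false
  prior claims on this unit ≤ 6: 2 ≤ 6 is true
  NOT water damage present: no → true
  physical drop damage: no → false
  estimated repair cost < 896 USD: 1136 < 896 is false
  defect category ∈ {battery, cosmetic, software}: software is in the set → true
  tamper seal broken: no → false
  serial number matches: no → false
  country of purchase ∈ {DE, UK}: US is not in the set → false
Combine:
[1.1] true AND true AND true = true
[1.2.1.1] true AND false = false
[1.2.1.2] false AND false = false
[1.2.1] false OR false = false
[1.2] NOT false = true
[1] true OR true = true
[2.1.1] exactly-one(true, true) = false
[2.1] NOT false = true
[2.2.1] true AND false = false
[2.2] NOT false = true
[2.3.2] true AND false = false
[2.3] false OR false = false
[2] true AND true AND false = false
[3] false → false (antecedent false ⇒ implication holds) = true
[root] true AND false AND true = false
Overall: false → refused

Refused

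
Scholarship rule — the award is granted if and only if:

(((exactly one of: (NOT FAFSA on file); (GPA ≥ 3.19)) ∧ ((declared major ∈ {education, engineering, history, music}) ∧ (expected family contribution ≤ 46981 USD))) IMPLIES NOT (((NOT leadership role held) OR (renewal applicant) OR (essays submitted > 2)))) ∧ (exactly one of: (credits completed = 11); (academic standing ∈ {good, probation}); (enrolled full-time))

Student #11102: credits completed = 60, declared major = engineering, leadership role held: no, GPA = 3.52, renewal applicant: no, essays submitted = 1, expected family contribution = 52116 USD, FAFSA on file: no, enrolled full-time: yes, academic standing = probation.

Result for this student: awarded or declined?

Atomic conditions:
  NOT FAFSA on file: no → true
  GPA ≥ 3.19: 3.52 ≥ 3.19 is true
  declared major ∈ {education, engineering, history, music}: engineering is in the set → true
  expected family contribution ≤ 46981 USD: 52116 ≤ 46981 is false
  NOT leadership role held: no → true
  renewal applicant: no → false
  essays submitted > 2: 1 > 2 is false
  credits completed = 11: 60 == 11 is false
  academic standing ∈ {good, probation}: probation is in the set → true
  enrolled full-time: yes → true
Combine:
[1.1.1] exactly-one(true, true) = false
[1.1.2] true AND false = false
[1.1] false AND false = false
[1.2.1] true OR false OR false = true
[1.2] NOT true = false
[1] false → false (antecedent false ⇒ implication holds) = true
[2] exactly-one(false, true, true) = false
[root] true AND false = false
Overall: false → declined

Declined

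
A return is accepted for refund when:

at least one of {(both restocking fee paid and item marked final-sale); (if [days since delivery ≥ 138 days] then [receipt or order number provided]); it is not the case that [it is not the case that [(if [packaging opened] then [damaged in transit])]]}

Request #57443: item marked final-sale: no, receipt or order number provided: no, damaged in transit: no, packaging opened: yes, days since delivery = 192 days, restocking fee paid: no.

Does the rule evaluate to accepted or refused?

Atomic conditions:
  restocking fee paid: no → false
  item marked final-sale: no → false
  days since delivery ≥ 138 days: 192 ≥ 138 is true
  receipt or order number provided: no → false
  packaging opened: yes → true
  damaged in transit: no → false
Combine:
[1] false AND false = false
[2] true → false = false
[3.1.1] true → false = false
[3.1] NOT false = true
[3] NOT true = false
[root] false OR false OR false = false
Overall: false → refused

Refused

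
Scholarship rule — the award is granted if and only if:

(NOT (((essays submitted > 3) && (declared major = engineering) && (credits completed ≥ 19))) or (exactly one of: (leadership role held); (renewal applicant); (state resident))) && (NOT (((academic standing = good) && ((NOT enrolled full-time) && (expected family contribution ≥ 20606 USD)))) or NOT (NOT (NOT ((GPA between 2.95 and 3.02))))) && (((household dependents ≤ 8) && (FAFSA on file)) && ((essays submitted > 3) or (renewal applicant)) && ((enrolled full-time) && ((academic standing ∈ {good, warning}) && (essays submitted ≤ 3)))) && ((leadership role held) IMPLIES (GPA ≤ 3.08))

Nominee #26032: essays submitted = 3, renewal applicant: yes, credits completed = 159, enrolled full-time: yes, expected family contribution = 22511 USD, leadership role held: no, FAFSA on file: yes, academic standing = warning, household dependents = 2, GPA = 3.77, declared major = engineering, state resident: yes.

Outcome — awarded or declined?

Awarded

Atomic conditions:
  essays submitted > 3: 3 > 3 is false
  declared major = engineering: engineering == engineering is true
  credits completed ≥ 19: 159 ≥ 19 is true
  leadership role held: no → false
  renewal applicant: yes → true
  state resident: yes → true
  academic standing = good: warning == good is false
  NOT enrolled full-time: yes → false
  expected family contribution ≥ 20606 USD: 22511 ≥ 20606 is true
  GPA between 2.95 and 3.02: 3.77 in [2.95, 3.02] is false
  household dependents ≤ 8: 2 ≤ 8 is true
  FAFSA on file: yes → true
  enrolled full-time: yes → true
  academic standing ∈ {good, warning}: warning is in the set → true
  essays submitted ≤ 3: 3 ≤ 3 is true
  GPA ≤ 3.08: 3.77 ≤ 3.08 is false
Combine:
[1.1.1] false AND true AND true = false
[1.1] NOT false = true
[1.2] exactly-one(false, true, true) = false
[1] true OR false = true
[2.1.1.2] false AND true = false
[2.1.1] false AND false = false
[2.1] NOT false = true
[2.2.1.1] NOT false = true
[2.2.1] NOT true = false
[2.2] NOT false = true
[2] true OR true = true
[3.1] true AND true = true
[3.2] false OR true = true
[3.3.2] true AND true = true
[3.3] true AND true = true
[3] true AND true AND true = true
[4] false → false (antecedent false ⇒ implication holds) = true
[root] true AND true AND true AND true = true
Overall: true → awarded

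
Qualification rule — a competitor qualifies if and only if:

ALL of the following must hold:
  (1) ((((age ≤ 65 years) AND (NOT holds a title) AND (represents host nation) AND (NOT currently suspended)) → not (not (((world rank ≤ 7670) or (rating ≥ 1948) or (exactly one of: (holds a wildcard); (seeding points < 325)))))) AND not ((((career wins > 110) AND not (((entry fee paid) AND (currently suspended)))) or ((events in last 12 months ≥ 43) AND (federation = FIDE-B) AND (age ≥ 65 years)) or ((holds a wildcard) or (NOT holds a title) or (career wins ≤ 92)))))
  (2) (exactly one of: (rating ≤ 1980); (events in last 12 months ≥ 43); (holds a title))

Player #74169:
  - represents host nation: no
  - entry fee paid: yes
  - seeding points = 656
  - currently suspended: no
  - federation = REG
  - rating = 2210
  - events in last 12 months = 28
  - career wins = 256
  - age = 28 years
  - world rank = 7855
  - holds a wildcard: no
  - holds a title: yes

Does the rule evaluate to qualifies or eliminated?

Eliminated

Atomic conditions:
  age ≤ 65 years: 28 ≤ 65 is true
  NOT holds a title: yes → false
  represents host nation: no → false
  NOT currently suspended: no → true
  world rank ≤ 7670: 7855 ≤ 7670 is false
  rating ≥ 1948: 2210 ≥ 1948 is true
  holds a wildcard: no → false
  seeding points < 325: 656 < 325 is false
  career wins > 110: 256 > 110 is true
  entry fee paid: yes → true
  currently suspended: no → false
  events in last 12 months ≥ 43: 28 ≥ 43 is false
  federation = FIDE-B: REG == FIDE-B is false
  age ≥ 65 years: 28 ≥ 65 is false
  career wins ≤ 92: 256 ≤ 92 is false
  rating ≤ 1980: 2210 ≤ 1980 is false
  holds a title: yes → true
Combine:
[1.1.1] true AND false AND false AND true = false
[1.1.2.1.1.3] exactly-one(false, false) = false
[1.1.2.1.1] false OR true OR false = true
[1.1.2.1] NOT true = false
[1.1.2] NOT false = true
[1.1] false → true (antecedent false ⇒ implication holds) = true
[1.2.1.1.2.1] true AND false = false
[1.2.1.1.2] NOT false = true
[1.2.1.1] true AND true = true
[1.2.1.2] false AND false AND false = false
[1.2.1.3] false OR false OR false = false
[1.2.1] true OR false OR false = true
[1.2] NOT true = false
[1] true AND false = false
[2] exactly-one(false, false, true) = true
[root] false AND true = false
Overall: false → eliminated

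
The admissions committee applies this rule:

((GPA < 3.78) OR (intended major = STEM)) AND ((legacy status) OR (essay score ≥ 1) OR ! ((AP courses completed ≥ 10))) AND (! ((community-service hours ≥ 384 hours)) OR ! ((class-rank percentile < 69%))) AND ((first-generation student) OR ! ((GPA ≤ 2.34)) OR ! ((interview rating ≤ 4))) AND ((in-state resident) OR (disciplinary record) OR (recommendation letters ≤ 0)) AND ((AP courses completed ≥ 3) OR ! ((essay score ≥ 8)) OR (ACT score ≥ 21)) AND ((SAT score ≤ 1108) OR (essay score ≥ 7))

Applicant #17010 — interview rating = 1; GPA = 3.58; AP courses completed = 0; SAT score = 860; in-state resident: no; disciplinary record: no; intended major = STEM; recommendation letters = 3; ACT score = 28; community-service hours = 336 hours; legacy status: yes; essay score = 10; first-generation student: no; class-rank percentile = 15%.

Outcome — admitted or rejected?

Atomic conditions:
  GPA < 3.78: 3.58 < 3.78 is true
  intended major = STEM: STEM == STEM is true
  legacy status: yes → true
  essay score ≥ 1: 10 ≥ 1 is true
  AP courses completed ≥ 10: 0 ≥ 10 is false
  community-service hours ≥ 384 hours: 336 ≥ 384 is false
  class-rank percentile < 69%: 15 < 69 is true
  first-generation student: no → false
  GPA ≤ 2.34: 3.58 ≤ 2.34 is false
  interview rating ≤ 4: 1 ≤ 4 is true
  in-state resident: no → false
  disciplinary record: no → false
  recommendation letters ≤ 0: 3 ≤ 0 is false
  AP courses completed ≥ 3: 0 ≥ 3 is false
  essay score ≥ 8: 10 ≥ 8 is true
  ACT score ≥ 21: 28 ≥ 21 is true
  SAT score ≤ 1108: 860 ≤ 1108 is true
  essay score ≥ 7: 10 ≥ 7 is true
Combine:
[1] true OR true = true
[2.3] NOT false = true
[2] true OR true OR true = true
[3.1] NOT false = true
[3.2] NOT true = false
[3] true OR false = true
[4.2] NOT false = true
[4.3] NOT true = false
[4] false OR true OR false = true
[5] false OR false OR false = false
[6.2] NOT true = false
[6] false OR false OR true = true
[7] true OR true = true
[root] true AND true AND true AND true AND false AND true AND true = false
Overall: false → rejected

Rejected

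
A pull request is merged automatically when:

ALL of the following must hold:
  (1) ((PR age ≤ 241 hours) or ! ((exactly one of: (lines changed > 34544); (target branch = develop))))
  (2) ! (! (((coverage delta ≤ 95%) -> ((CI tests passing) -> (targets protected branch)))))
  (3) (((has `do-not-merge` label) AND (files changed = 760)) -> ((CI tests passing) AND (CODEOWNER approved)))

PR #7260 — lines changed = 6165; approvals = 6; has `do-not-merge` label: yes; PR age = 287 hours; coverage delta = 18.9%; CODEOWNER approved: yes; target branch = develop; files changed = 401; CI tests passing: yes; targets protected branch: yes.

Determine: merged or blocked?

Blocked

Atomic conditions:
  PR age ≤ 241 hours: 287 ≤ 241 is false
  lines changed > 34544: 6165 > 34544 is false
  target branch = develop: develop == develop is true
  coverage delta ≤ 95%: 18.9 ≤ 95 is true
  CI tests passing: yes → true
  targets protected branch: yes → true
  has `do-not-merge` label: yes → true
  files changed = 760: 401 == 760 is false
  CODEOWNER approved: yes → true
Combine:
[1.2.1] exactly-one(false, true) = true
[1.2] NOT true = false
[1] false OR false = false
[2.1.1.2] true → true = true
[2.1.1] true → true = true
[2.1] NOT true = false
[2] NOT false = true
[3.1] true AND false = false
[3.2] true AND true = true
[3] false → true (antecedent false ⇒ implication holds) = true
[root] false AND true AND true = false
Overall: false → blocked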